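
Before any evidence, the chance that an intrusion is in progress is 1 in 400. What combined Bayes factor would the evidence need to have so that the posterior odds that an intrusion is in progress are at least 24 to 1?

Prior odds = 0.0025/0.9975 = 1/399.
Target odds = 24.
Required Bayes factor = 24 ÷ (1/399) = 9576.

9576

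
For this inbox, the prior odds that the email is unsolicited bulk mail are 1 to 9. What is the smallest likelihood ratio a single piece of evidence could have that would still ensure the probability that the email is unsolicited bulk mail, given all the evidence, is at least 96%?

Prior odds = 1/9.
Target odds = 0.96/0.04 = 24.
Required Bayes factor = 24 ÷ (1/9) = 216.

216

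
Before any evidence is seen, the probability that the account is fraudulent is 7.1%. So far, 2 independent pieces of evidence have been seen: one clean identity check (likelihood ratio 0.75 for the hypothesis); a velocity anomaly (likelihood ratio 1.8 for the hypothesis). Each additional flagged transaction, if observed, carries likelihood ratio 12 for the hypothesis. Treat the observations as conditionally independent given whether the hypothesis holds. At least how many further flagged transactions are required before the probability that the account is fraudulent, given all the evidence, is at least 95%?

Prior odds = 0.071/0.929 = 71/929.
Combined Bayes factor of the evidence already in hand = 0.75 × 1.8 = 1.35.
Odds after that evidence = (71/929) × 1.35 = 1917/18580.
Target odds = 0.95/0.05 = 19.
Need 12ⁿ ≥ 19 ÷ (1917/18580) = 353020/1917.
12² = 144 falls short of 353020/1917 but 12³ = 1728 reaches it, so n = 3.

3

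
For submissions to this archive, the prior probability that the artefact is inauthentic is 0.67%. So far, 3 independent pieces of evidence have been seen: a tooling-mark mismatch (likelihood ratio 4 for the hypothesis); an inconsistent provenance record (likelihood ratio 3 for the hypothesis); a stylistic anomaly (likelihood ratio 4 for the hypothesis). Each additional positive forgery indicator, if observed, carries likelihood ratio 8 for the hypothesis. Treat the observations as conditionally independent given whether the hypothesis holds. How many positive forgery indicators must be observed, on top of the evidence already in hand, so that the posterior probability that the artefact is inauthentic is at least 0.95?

2

Prior odds = 0.0067/0.9933 = 67/9933.
Combined Bayes factor of the evidence already in hand = 4 × 3 × 4 = 48.
Odds after that evidence = (67/9933) × 48 = 1072/3311.
Target odds = 0.95/0.05 = 19.
Need 8ⁿ ≥ 19 ÷ (1072/3311) = 62909/1072.
8¹ = 8 falls short of 62909/1072 but 8² = 64 reaches it, so n = 2.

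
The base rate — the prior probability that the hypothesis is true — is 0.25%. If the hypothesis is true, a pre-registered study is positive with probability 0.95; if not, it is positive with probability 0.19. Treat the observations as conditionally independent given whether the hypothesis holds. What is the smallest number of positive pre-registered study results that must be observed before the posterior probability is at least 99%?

7

Prior odds: 0.0025 ÷ 0.9975 = 1/399.
Likelihood ratio of a positive = 0.95/0.19 = 5.
Target posterior odds = 0.99/0.01 = 99.
Require 5ⁿ ≥ 99 ÷ (1/399) = 39501.
5⁶ = 15625 falls short of 39501 but 5⁷ = 78125 reaches it, so n = 7.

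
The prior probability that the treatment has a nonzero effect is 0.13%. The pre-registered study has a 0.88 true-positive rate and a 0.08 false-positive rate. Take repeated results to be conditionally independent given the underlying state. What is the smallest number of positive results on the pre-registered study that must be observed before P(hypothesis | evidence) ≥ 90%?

4

Prior odds: 0.0013 ÷ 0.9987 = 13/9987.
Likelihood ratio of a positive result = 0.88/0.08 = 11.
Target odds: 0.9 ÷ 0.1 = 9.
Need (13/9987) × 11ⁿ ≥ 9, i.e. 11ⁿ ≥ 89883/13.
11³ = 1331 falls short of 89883/13 but 11⁴ = 14641 reaches it, so n = 4.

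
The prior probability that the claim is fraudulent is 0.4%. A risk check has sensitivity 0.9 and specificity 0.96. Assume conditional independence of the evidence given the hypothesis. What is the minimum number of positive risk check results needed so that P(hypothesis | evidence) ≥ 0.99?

Prior odds: 0.004 ÷ 0.996 = 1/249.
False-positive rate = 1 − 0.96 = 0.04; likelihood ratio of a positive = 0.9/0.04 = 22.5.
Target posterior odds = 0.99/0.01 = 99.
Need (1/249) × 22.5ⁿ ≥ 99, i.e. 22.5ⁿ ≥ 24651.
22.5³ = 11390.625 falls short of 24651 but 22.5⁴ = 256289.0625 reaches it, so n = 4.

4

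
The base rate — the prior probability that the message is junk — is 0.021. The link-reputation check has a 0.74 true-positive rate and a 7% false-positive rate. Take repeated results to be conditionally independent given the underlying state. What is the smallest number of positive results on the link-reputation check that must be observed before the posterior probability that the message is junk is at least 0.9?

Prior odds = 0.021/0.979 = 21/979.
Likelihood ratio of a positive result = 0.74/0.07 = 74/7.
Target posterior odds = 0.9/0.1 = 9.
Require (74/7)ⁿ ≥ 9 ÷ (21/979) = 2937/7.
(74/7)² = 5476/49 falls short of 2937/7 but (74/7)³ = 405224/343 reaches it, so n = 3.

3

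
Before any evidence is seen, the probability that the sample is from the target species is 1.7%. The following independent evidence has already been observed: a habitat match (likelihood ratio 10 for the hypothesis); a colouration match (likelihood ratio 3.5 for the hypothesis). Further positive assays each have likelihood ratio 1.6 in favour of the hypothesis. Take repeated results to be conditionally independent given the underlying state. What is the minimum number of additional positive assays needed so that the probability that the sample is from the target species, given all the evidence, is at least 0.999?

Prior odds = 0.017/0.983 = 17/983.
Combined Bayes factor of the evidence already in hand = 10 × 3.5 = 35.
Odds after that evidence = (17/983) × 35 = 595/983.
Target odds = 0.999/0.001 = 999.
Need 1.6ⁿ ≥ 999 ÷ (595/983) = 982017/595.
1.6¹⁵ ≈1152.92 falls short of 982017/595 but 1.6¹⁶ ≈1844.67 reaches it, so n = 16.

16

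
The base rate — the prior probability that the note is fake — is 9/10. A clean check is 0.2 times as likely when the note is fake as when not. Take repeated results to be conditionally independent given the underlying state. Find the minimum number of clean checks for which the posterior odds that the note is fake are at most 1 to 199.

Prior odds: 0.9 ÷ 0.1 = 9.
Likelihood ratio per clean check = 0.2.
Target odds = 1/199.
Require 0.2ⁿ ≤ 1/199 ÷ 9 = 1/1791.
0.2⁴ = 0.0016 is still above 1/1791 but 0.2⁵ = 0.00032 is at or below it, so n = 5.

5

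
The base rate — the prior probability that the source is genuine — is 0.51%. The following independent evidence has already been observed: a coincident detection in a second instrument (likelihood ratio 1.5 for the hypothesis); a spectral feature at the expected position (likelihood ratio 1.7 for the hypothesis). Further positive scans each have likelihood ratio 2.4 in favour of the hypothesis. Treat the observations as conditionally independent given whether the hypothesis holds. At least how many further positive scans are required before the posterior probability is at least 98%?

10

Prior odds = 0.0051/0.9949 = 51/9949.
Combined Bayes factor of the evidence already in hand = 1.5 × 1.7 = 2.55.
Odds after that evidence = (51/9949) × 2.55 = 2601/198980.
Target odds = 0.98/0.02 = 49.
Need 2.4ⁿ ≥ 49 ÷ (2601/198980) = 9750020/2601.
2.4⁹ ≈2641.81 falls short of 9750020/2601 but 2.4¹⁰ ≈6340.34 reaches it, so n = 10.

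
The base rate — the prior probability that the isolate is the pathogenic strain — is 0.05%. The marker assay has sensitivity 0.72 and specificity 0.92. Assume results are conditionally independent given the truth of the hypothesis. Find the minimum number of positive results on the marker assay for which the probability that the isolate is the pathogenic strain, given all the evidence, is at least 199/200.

Prior odds = 0.0005/0.9995 = 1/1999.
False-positive rate = 1 − 0.92 = 0.08; likelihood ratio of a positive = 0.72/0.08 = 9.
Target odds: 0.995 ÷ 0.005 = 199.
Need (1/1999) × 9ⁿ ≥ 199, i.e. 9ⁿ ≥ 397801.
9⁵ = 59049 falls short of 397801 but 9⁶ = 531441 reaches it, so n = 6.

6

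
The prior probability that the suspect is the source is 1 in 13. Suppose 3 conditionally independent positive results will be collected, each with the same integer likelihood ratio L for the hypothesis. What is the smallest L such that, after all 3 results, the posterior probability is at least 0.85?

5

Prior odds = (1/13)/(12/13) = 1/12.
Target odds = 0.85/0.15 = 17/3.
Need L³ ≥ 17/3 ÷ (1/12) = 68.
4³ = 64 < 68 ≤ 125 = 5³, so L = 5.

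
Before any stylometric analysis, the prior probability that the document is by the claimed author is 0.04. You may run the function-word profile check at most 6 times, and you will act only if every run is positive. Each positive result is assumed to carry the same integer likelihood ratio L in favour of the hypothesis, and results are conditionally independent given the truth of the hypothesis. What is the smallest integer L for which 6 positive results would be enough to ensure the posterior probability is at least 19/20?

3

Prior odds = 0.04/0.96 = 1/24.
Target odds = 0.95/0.05 = 19.
Need L⁶ ≥ 19 ÷ (1/24) = 456.
2⁶ = 64 < 456 ≤ 729 = 3⁶, so L = 3.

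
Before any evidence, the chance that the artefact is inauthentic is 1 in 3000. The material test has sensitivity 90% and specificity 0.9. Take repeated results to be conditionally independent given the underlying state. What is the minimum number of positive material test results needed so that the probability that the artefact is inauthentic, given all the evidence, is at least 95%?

Prior odds: (1/3000) ÷ (2999/3000) = 1/2999.
False-positive rate = 1 − 0.9 = 0.1; likelihood ratio of a positive = 0.9/0.1 = 9.
Target odds: 0.95 ÷ 0.05 = 19.
Need (1/2999) × 9ⁿ ≥ 19, i.e. 9ⁿ ≥ 56981.
9⁴ = 6561 falls short of 56981 but 9⁵ = 59049 reaches it, so n = 5.

5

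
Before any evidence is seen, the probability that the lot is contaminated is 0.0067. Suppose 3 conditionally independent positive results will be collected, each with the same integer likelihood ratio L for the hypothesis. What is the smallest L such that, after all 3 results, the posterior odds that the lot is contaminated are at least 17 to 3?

10

Prior odds = 0.0067/0.9933 = 67/9933.
Target odds = 17/3.
Need L³ ≥ 17/3 ÷ (67/9933) = 56287/67.
9³ = 729 < 56287/67 ≤ 1000 = 10³, so L = 10.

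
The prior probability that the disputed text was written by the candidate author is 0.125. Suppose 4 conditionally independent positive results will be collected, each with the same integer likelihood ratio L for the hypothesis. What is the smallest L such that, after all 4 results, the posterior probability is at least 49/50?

5

Prior odds = 0.125/0.875 = 1/7.
Target odds = 0.98/0.02 = 49.
Need L⁴ ≥ 49 ÷ (1/7) = 343.
4⁴ = 256 < 343 ≤ 625 = 5⁴, so L = 5.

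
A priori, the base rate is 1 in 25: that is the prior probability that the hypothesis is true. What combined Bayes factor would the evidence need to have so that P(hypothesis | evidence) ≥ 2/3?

Prior odds = 0.04/0.96 = 1/24.
Target odds = (2/3)/(1/3) = 2.
Required Bayes factor = 2 ÷ (1/24) = 48.

48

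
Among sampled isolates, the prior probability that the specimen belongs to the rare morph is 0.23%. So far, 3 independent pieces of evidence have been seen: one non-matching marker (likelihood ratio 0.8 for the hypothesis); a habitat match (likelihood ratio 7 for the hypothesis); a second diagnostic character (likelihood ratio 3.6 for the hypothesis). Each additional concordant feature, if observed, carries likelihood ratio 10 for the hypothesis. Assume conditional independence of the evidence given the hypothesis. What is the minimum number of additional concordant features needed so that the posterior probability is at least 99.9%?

Prior odds = 0.0023/0.9977 = 23/9977.
Combined Bayes factor of the evidence already in hand = 0.8 × 7 × 3.6 = 20.16.
Odds after that evidence = (23/9977) × 20.16 = 11592/249425.
Target odds = 0.999/0.001 = 999.
Need 10ⁿ ≥ 999 ÷ (11592/249425) = 27686175/1288.
10⁴ = 10000 falls short of 27686175/1288 but 10⁵ = 100000 reaches it, so n = 5.

5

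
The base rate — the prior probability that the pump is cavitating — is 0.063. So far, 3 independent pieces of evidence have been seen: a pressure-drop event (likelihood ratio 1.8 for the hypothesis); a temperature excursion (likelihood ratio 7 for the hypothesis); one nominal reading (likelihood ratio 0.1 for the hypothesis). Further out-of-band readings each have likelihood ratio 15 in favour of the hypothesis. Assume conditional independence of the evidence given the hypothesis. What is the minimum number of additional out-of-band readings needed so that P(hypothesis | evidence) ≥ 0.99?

Prior odds = 0.063/0.937 = 63/937.
Combined Bayes factor of the evidence already in hand = 1.8 × 7 × 0.1 = 1.26.
Odds after that evidence = (63/937) × 1.26 = 3969/46850.
Target odds = 0.99/0.01 = 99.
Need 15ⁿ ≥ 99 ÷ (3969/46850) = 515350/441.
15² = 225 falls short of 515350/441 but 15³ = 3375 reaches it, so n = 3.

3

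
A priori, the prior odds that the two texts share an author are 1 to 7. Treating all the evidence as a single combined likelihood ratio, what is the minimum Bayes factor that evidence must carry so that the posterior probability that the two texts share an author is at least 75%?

Prior odds = 1/7.
Target odds = 0.75/0.25 = 3.
Required Bayes factor = 3 ÷ (1/7) = 21.

21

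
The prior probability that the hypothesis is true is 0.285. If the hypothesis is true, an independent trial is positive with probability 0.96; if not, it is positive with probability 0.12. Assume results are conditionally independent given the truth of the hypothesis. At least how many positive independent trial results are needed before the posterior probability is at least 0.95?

2

Prior odds = 0.285/0.715 = 57/143.
Likelihood ratio of a positive = 0.96/0.12 = 8.
Target odds: 0.95 ÷ 0.05 = 19.
Need (57/143) × 8ⁿ ≥ 19, i.e. 8ⁿ ≥ 143/3.
8¹ = 8 falls short of 143/3 but 8² = 64 reaches it, so n = 2.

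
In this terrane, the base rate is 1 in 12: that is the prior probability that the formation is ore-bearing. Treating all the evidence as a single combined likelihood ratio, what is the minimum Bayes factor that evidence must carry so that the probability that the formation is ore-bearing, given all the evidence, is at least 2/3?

Prior odds = (1/12)/(11/12) = 1/11.
Target odds = (2/3)/(1/3) = 2.
Required Bayes factor = 2 ÷ (1/11) = 22.

22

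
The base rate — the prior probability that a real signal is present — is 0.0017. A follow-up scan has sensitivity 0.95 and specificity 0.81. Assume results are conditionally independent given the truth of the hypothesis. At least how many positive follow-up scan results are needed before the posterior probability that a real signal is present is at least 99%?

Prior odds = 0.0017/0.9983 = 17/9983.
False-positive rate = 1 − 0.81 = 0.19; likelihood ratio of a positive = 0.95/0.19 = 5.
Target odds: 0.99 ÷ 0.01 = 99.
Require 5ⁿ ≥ 99 ÷ (17/9983) = 988317/17.
5⁶ = 15625 falls short of 988317/17 but 5⁷ = 78125 reaches it, so n = 7.

7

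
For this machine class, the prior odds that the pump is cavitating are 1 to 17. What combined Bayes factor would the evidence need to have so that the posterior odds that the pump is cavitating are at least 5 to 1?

85

Prior odds = 1/17.
Target odds = 5.
Required Bayes factor = 5 ÷ (1/17) = 85.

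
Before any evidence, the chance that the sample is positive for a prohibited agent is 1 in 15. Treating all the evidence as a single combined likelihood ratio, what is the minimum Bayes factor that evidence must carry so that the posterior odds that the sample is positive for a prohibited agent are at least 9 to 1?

126

Prior odds = (1/15)/(14/15) = 1/14.
Target odds = 9.
Required Bayes factor = 9 ÷ (1/14) = 126.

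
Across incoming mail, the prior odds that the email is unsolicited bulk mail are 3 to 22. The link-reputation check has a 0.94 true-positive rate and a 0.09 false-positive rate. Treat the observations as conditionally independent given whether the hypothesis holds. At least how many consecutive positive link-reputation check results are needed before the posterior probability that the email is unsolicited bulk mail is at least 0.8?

2

Prior odds = 3/22.
Likelihood ratio of a positive result = 0.94/0.09 = 94/9.
Target posterior odds = 0.8/0.2 = 4.
Require (94/9)ⁿ ≥ 4 ÷ (3/22) = 88/3.
(94/9)¹ = 94/9 falls short of 88/3 but (94/9)² = 8836/81 reaches it, so n = 2.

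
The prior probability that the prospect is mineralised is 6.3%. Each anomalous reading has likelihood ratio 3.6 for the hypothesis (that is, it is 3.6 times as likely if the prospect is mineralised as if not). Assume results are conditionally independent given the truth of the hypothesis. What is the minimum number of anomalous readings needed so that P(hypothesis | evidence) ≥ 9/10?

4

Prior odds = 0.063/0.937 = 63/937.
Likelihood ratio per anomalous reading = 3.6.
Target posterior odds = 0.9/0.1 = 9.
Need (63/937) × 3.6ⁿ ≥ 9, i.e. 3.6ⁿ ≥ 937/7.
3.6³ = 46.656 falls short of 937/7 but 3.6⁴ = 167.9616 reaches it, so n = 4.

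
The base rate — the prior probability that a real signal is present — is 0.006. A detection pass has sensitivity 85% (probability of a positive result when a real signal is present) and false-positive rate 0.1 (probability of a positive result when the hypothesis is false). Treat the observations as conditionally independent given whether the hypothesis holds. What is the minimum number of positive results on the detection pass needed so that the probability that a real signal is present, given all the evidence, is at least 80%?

Prior odds: 0.006 ÷ 0.994 = 3/497.
Likelihood ratio of a positive result = 0.85/0.1 = 8.5.
Target odds: 0.8 ÷ 0.2 = 4.
Require 8.5ⁿ ≥ 4 ÷ (3/497) = 1988/3.
8.5³ = 614.125 falls short of 1988/3 but 8.5⁴ = 5220.0625 reaches it, so n = 4.

4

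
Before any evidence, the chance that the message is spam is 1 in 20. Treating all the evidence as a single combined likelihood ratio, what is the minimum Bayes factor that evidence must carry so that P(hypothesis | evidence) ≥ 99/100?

Prior odds = 0.05/0.95 = 1/19.
Target odds = 0.99/0.01 = 99.
Required Bayes factor = 99 ÷ (1/19) = 1881.

1881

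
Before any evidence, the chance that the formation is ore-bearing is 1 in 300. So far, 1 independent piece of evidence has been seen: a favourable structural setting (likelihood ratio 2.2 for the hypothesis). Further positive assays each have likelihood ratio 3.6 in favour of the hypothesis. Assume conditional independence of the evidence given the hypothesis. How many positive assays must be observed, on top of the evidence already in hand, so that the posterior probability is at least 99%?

Prior odds = (1/300)/(299/300) = 1/299.
Bayes factor of the evidence already in hand = 2.2.
Odds after that evidence = (1/299) × 2.2 = 11/1495.
Target odds = 0.99/0.01 = 99.
Need 3.6ⁿ ≥ 99 ÷ (11/1495) = 13455.
3.6⁷ = 612220032/78125 falls short of 13455 but 3.6⁸ ≈28211.1 reaches it, so n = 8.

8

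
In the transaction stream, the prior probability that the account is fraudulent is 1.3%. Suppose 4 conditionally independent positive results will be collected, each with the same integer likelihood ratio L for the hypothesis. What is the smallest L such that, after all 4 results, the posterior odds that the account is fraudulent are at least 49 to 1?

Prior odds = 0.013/0.987 = 13/987.
Target odds = 49.
Need L⁴ ≥ 49 ÷ (13/987) = 48363/13.
7⁴ = 2401 < 48363/13 ≤ 4096 = 8⁴, so L = 8.

8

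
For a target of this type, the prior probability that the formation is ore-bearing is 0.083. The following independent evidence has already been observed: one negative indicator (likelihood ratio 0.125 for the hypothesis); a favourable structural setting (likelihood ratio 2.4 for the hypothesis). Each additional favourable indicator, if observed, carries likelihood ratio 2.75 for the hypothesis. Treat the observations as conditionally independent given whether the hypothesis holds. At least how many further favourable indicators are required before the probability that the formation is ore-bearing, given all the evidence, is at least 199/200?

Prior odds = 0.083/0.917 = 83/917.
Combined Bayes factor of the evidence already in hand = 0.125 × 2.4 = 0.3.
Odds after that evidence = (83/917) × 0.3 = 249/9170.
Target odds = 0.995/0.005 = 199.
Need 2.75ⁿ ≥ 199 ÷ (249/9170) = 1824830/249.
2.75⁸ = 214358881/65536 falls short of 1824830/249 but 2.75⁹ ≈8994.86 reaches it, so n = 9.

9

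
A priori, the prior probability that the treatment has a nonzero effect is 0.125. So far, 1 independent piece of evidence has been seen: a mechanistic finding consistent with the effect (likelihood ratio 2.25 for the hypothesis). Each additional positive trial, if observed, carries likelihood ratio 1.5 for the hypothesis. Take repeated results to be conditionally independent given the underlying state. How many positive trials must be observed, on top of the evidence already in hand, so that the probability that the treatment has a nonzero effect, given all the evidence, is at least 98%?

13

Prior odds = 0.125/0.875 = 1/7.
Bayes factor of the evidence already in hand = 2.25.
Odds after that evidence = (1/7) × 2.25 = 9/28.
Target odds = 0.98/0.02 = 49.
Need 1.5ⁿ ≥ 49 ÷ (9/28) = 1372/9.
1.5¹² = 531441/4096 falls short of 1372/9 but 1.5¹³ = 1594323/8192 reaches it, so n = 13.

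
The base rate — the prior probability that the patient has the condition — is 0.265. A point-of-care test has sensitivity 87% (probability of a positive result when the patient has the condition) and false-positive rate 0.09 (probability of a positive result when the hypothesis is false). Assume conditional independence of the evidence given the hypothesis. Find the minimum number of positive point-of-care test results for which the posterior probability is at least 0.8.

2

Prior odds = 0.265/0.735 = 53/147.
Likelihood ratio of a positive result = 0.87/0.09 = 29/3.
Target odds: 0.8 ÷ 0.2 = 4.
Need (53/147) × (29/3)ⁿ ≥ 4, i.e. (29/3)ⁿ ≥ 588/53.
(29/3)¹ = 29/3 falls short of 588/53 but (29/3)² = 841/9 reaches it, so n = 2.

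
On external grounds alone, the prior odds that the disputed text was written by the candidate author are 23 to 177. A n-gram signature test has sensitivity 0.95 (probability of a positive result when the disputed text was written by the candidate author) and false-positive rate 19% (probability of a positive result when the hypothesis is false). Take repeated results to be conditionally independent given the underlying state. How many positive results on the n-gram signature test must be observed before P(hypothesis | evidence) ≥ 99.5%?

5

Prior odds = 23/177.
Likelihood ratio of a positive result = 0.95/0.19 = 5.
Target odds: 0.995 ÷ 0.005 = 199.
Need (23/177) × 5ⁿ ≥ 199, i.e. 5ⁿ ≥ 35223/23.
5⁴ = 625 falls short of 35223/23 but 5⁵ = 3125 reaches it, so n = 5.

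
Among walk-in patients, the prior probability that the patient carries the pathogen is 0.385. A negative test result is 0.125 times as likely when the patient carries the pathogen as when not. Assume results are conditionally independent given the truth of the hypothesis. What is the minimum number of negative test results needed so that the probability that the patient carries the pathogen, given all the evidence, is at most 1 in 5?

1

Prior odds: 0.385 ÷ 0.615 = 77/123.
Likelihood ratio per negative test result = 0.125.
Target posterior odds = 0.2/0.8 = 0.25.
Require 0.125ⁿ ≤ 0.25 ÷ (77/123) = 123/308.
0.125¹ = 0.125, which is already at or below the required 123/308; so n = 1.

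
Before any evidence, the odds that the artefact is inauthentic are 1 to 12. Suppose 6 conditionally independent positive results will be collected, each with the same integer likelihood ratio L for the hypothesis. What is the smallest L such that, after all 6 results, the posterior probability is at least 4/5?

Prior odds = 1/12.
Target odds = 0.8/0.2 = 4.
Need L⁶ ≥ 4 ÷ (1/12) = 48.
1⁶ = 1 < 48 ≤ 64 = 2⁶, so L = 2.

2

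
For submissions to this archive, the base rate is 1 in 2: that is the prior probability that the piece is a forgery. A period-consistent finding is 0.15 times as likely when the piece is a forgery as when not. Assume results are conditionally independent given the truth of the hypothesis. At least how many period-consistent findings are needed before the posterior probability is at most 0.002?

Prior odds: 0.5 ÷ 0.5 = 1.
Likelihood ratio per period-consistent finding = 0.15.
Target posterior odds = 0.002/0.998 = 1/499.
Need 1 × 0.15ⁿ ≤ 1/499, i.e. 0.15ⁿ ≤ 1/499.
0.15³ = 0.003375 is still above 1/499 but 0.15⁴ = 81/160000 is at or below it, so n = 4.

4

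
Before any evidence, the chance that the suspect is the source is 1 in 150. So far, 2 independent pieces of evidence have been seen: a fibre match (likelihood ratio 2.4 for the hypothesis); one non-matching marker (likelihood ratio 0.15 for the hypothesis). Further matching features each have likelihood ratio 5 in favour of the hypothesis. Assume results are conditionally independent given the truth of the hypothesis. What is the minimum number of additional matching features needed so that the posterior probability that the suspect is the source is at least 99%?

7

Prior odds = (1/150)/(149/150) = 1/149.
Combined Bayes factor of the evidence already in hand = 2.4 × 0.15 = 0.36.
Odds after that evidence = (1/149) × 0.36 = 9/3725.
Target odds = 0.99/0.01 = 99.
Need 5ⁿ ≥ 99 ÷ (9/3725) = 40975.
5⁶ = 15625 falls short of 40975 but 5⁷ = 78125 reaches it, so n = 7.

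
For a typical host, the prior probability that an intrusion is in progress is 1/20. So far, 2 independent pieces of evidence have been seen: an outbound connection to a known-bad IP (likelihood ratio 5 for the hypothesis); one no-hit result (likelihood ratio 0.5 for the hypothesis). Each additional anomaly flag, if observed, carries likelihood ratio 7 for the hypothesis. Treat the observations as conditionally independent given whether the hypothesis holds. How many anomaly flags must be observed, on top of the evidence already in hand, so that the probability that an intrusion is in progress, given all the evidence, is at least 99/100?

Prior odds = 0.05/0.95 = 1/19.
Combined Bayes factor of the evidence already in hand = 5 × 0.5 = 2.5.
Odds after that evidence = (1/19) × 2.5 = 5/38.
Target odds = 0.99/0.01 = 99.
Need 7ⁿ ≥ 99 ÷ (5/38) = 752.4.
7³ = 343 falls short of 752.4 but 7⁴ = 2401 reaches it, so n = 4.

4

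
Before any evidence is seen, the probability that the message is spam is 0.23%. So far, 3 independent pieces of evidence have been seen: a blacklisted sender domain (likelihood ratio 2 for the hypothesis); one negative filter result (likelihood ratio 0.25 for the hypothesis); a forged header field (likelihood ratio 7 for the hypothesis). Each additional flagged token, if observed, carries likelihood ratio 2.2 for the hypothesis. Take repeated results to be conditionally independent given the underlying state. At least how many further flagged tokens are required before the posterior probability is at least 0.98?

Prior odds = 0.0023/0.9977 = 23/9977.
Combined Bayes factor of the evidence already in hand = 2 × 0.25 × 7 = 3.5.
Odds after that evidence = (23/9977) × 3.5 = 161/19954.
Target odds = 0.98/0.02 = 49.
Need 2.2ⁿ ≥ 49 ÷ (161/19954) = 139678/23.
2.2¹¹ ≈5843.18 falls short of 139678/23 but 2.2¹² ≈12855 reaches it, so n = 12.

12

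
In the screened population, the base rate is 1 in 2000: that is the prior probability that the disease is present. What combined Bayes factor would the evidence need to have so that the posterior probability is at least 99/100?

Prior odds = 0.0005/0.9995 = 1/1999.
Target odds = 0.99/0.01 = 99.
Required Bayes factor = 99 ÷ (1/1999) = 197901.

197901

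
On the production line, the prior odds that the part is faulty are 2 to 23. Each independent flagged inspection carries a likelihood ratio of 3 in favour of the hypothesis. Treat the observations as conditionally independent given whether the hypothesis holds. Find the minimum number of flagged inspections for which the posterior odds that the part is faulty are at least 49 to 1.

Prior odds = 2/23.
Likelihood ratio per flagged inspection = 3.
Target odds = 49.
Need (2/23) × 3ⁿ ≥ 49, i.e. 3ⁿ ≥ 563.5.
3⁵ = 243 falls short of 563.5 but 3⁶ = 729 reaches it, so n = 6.

6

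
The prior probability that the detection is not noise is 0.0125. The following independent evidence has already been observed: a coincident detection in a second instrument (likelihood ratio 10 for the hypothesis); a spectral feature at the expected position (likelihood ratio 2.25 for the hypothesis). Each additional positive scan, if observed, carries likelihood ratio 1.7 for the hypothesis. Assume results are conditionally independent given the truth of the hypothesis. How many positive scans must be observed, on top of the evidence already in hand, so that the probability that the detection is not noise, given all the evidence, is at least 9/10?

Prior odds = 0.0125/0.9875 = 1/79.
Combined Bayes factor of the evidence already in hand = 10 × 2.25 = 22.5.
Odds after that evidence = (1/79) × 22.5 = 45/158.
Target odds = 0.9/0.1 = 9.
Need 1.7ⁿ ≥ 9 ÷ (45/158) = 31.6.
1.7⁶ = 24137569/1000000 falls short of 31.6 but 1.7⁷ = 410338673/10000000 reaches it, so n = 7.

7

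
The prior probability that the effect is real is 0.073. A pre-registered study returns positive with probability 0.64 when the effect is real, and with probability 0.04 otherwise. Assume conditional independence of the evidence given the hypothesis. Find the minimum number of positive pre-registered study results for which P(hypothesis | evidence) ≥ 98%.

Prior odds: 0.073 ÷ 0.927 = 73/927.
Likelihood ratio of a positive result = 0.64/0.04 = 16.
Target odds: 0.98 ÷ 0.02 = 49.
Need (73/927) × 16ⁿ ≥ 49, i.e. 16ⁿ ≥ 45423/73.
16² = 256 falls short of 45423/73 but 16³ = 4096 reaches it, so n = 3.

3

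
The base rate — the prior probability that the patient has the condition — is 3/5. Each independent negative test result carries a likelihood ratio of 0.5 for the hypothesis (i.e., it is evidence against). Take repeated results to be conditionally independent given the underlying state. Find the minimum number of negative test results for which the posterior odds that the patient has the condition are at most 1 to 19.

5

Prior odds: 0.6 ÷ 0.4 = 1.5.
Likelihood ratio per negative test result = 0.5.
Target odds = 1/19.
Need 1.5 × 0.5ⁿ ≤ 1/19, i.e. 0.5ⁿ ≤ 2/57.
0.5⁴ = 0.0625 is still above 2/57 but 0.5⁵ = 0.03125 is at or below it, so n = 5.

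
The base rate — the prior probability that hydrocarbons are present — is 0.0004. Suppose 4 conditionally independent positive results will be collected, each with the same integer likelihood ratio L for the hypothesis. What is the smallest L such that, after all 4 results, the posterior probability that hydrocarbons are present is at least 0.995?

27

Prior odds = 0.0004/0.9996 = 1/2499.
Target odds = 0.995/0.005 = 199.
Need L⁴ ≥ 199 ÷ (1/2499) = 497301.
26⁴ = 456976 < 497301 ≤ 531441 = 27⁴, so L = 27.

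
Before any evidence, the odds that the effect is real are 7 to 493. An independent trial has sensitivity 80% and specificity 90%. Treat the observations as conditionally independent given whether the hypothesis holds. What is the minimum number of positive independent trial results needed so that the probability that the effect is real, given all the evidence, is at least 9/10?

Prior odds = 7/493.
False-positive rate = 1 − 0.9 = 0.1; likelihood ratio of a positive = 0.8/0.1 = 8.
Target odds: 0.9 ÷ 0.1 = 9.
Require 8ⁿ ≥ 9 ÷ (7/493) = 4437/7.
8³ = 512 falls short of 4437/7 but 8⁴ = 4096 reaches it, so n = 4.

4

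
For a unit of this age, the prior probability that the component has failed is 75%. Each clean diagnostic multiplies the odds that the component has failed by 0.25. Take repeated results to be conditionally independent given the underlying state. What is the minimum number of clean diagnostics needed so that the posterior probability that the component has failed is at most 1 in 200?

5

Prior odds: 0.75 ÷ 0.25 = 3.
Likelihood ratio per clean diagnostic = 0.25.
Target posterior odds = 0.005/0.995 = 1/199.
Require 0.25ⁿ ≤ 1/199 ÷ 3 = 1/597.
0.25⁴ = 0.00390625 is still above 1/597 but 0.25⁵ = 1/1024 is at or below it, so n = 5.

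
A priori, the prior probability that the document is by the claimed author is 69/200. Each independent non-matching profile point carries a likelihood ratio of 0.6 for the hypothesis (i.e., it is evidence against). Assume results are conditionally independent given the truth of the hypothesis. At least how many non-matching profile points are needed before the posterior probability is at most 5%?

5

Prior odds = 0.345/0.655 = 69/131.
Likelihood ratio per non-matching profile point = 0.6.
Target posterior odds = 0.05/0.95 = 1/19.
Need (69/131) × 0.6ⁿ ≤ 1/19, i.e. 0.6ⁿ ≤ 131/1311.
0.6⁴ = 0.1296 is still above 131/1311 but 0.6⁵ = 0.07776 is at or below it, so n = 5.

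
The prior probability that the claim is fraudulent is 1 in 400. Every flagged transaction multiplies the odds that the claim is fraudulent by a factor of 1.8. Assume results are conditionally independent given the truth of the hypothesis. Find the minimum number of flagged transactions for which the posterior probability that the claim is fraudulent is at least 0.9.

Prior odds: 0.0025 ÷ 0.9975 = 1/399.
Likelihood ratio per flagged transaction = 1.8.
Target posterior odds = 0.9/0.1 = 9.
Require 1.8ⁿ ≥ 9 ÷ (1/399) = 3591.
1.8¹³ ≈2082.3 falls short of 3591 but 1.8¹⁴ ≈3748.13 reaches it, so n = 14.

14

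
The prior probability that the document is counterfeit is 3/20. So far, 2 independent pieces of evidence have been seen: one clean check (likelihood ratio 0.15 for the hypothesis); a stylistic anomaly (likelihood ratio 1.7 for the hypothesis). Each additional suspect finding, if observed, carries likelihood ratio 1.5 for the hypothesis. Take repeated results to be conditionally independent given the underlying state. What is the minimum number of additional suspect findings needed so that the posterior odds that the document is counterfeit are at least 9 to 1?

14

Prior odds = 0.15/0.85 = 3/17.
Combined Bayes factor of the evidence already in hand = 0.15 × 1.7 = 0.255.
Odds after that evidence = (3/17) × 0.255 = 0.045.
Target odds = 9.
Need 1.5ⁿ ≥ 9 ÷ 0.045 = 200.
1.5¹³ = 1594323/8192 falls short of 200 but 1.5¹⁴ = 4782969/16384 reaches it, so n = 14.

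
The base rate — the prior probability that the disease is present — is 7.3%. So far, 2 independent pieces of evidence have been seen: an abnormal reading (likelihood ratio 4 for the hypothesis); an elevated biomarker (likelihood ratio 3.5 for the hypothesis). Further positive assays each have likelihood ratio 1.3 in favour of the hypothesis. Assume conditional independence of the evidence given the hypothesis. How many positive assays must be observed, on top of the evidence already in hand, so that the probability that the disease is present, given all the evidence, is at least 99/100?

Prior odds = 0.073/0.927 = 73/927.
Combined Bayes factor of the evidence already in hand = 4 × 3.5 = 14.
Odds after that evidence = (73/927) × 14 = 1022/927.
Target odds = 0.99/0.01 = 99.
Need 1.3ⁿ ≥ 99 ÷ (1022/927) = 91773/1022.
1.3¹⁷ ≈86.5042 falls short of 91773/1022 but 1.3¹⁸ ≈112.455 reaches it, so n = 18.

18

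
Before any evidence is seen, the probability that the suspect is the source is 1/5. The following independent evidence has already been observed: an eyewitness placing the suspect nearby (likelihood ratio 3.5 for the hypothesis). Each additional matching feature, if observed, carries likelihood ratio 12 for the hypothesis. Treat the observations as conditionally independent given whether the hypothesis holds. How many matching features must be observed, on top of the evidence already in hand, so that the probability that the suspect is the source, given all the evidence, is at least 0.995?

3

Prior odds = 0.2/0.8 = 0.25.
Bayes factor of the evidence already in hand = 3.5.
Odds after that evidence = 0.25 × 3.5 = 0.875.
Target odds = 0.995/0.005 = 199.
Need 12ⁿ ≥ 199 ÷ 0.875 = 1592/7.
12² = 144 falls short of 1592/7 but 12³ = 1728 reaches it, so n = 3.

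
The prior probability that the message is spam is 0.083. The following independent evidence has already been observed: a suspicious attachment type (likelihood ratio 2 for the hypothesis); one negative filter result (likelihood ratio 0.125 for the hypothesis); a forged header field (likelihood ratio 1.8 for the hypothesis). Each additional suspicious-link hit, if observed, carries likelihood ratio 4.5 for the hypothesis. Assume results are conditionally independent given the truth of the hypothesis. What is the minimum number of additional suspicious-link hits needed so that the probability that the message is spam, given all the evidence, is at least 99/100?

Prior odds = 0.083/0.917 = 83/917.
Combined Bayes factor of the evidence already in hand = 2 × 0.125 × 1.8 = 0.45.
Odds after that evidence = (83/917) × 0.45 = 747/18340.
Target odds = 0.99/0.01 = 99.
Need 4.5ⁿ ≥ 99 ÷ (747/18340) = 201740/83.
4.5⁵ = 1845.28125 falls short of 201740/83 but 4.5⁶ = 8303.765625 reaches it, so n = 6.

6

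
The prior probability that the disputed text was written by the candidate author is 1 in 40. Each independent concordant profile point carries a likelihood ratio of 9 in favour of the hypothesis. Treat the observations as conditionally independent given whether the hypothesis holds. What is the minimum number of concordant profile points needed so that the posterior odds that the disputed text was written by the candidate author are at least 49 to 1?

Prior odds: 0.025 ÷ 0.975 = 1/39.
Likelihood ratio per concordant profile point = 9.
Target odds = 49.
Need (1/39) × 9ⁿ ≥ 49, i.e. 9ⁿ ≥ 1911.
9³ = 729 falls short of 1911 but 9⁴ = 6561 reaches it, so n = 4.

4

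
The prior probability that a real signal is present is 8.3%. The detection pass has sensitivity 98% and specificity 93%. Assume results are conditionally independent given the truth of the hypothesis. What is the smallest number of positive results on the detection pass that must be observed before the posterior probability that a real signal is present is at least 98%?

Prior odds = 0.083/0.917 = 83/917.
False-positive rate = 1 − 0.93 = 0.07; likelihood ratio of a positive = 0.98/0.07 = 14.
Target posterior odds = 0.98/0.02 = 49.
Need (83/917) × 14ⁿ ≥ 49, i.e. 14ⁿ ≥ 44933/83.
14² = 196 falls short of 44933/83 but 14³ = 2744 reaches it, so n = 3.

3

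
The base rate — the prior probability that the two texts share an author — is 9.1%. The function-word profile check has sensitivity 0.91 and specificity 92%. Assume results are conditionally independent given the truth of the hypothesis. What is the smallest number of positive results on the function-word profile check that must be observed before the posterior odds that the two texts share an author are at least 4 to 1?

2

Prior odds: 0.091 ÷ 0.909 = 91/909.
False-positive rate = 1 − 0.92 = 0.08; likelihood ratio of a positive = 0.91/0.08 = 11.375.
Target odds = 4.
Require 11.375ⁿ ≥ 4 ÷ (91/909) = 3636/91.
11.375¹ = 11.375 falls short of 3636/91 but 11.375² = 129.390625 reaches it, so n = 2.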